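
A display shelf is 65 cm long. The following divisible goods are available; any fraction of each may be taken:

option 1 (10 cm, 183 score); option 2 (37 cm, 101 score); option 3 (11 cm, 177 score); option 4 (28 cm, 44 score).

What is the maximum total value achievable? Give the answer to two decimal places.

Take in order of value per unit:
- option 1 (183/10 per unit): all 10 → value 183, running total 183.00
- option 3 (177/11 per unit): all 11 → value 177, running total 360.00
- option 2 (101/37 per unit): all 37 → value 101, running total 461.00
- option 4 (44/28 per unit): 7 of 28 → value 7×44/28 = 11.0000, running total 472.00
Total 472.00.

472.00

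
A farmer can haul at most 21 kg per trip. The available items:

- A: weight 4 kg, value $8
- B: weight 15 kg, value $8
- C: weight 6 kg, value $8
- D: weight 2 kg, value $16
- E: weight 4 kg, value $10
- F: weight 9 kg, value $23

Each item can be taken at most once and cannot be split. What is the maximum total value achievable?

Check high-value combinations within 21 kg:
- A+D+E+F: weight 4+2+4+9=19, value 8+16+10+23=57
- C+D+E+F: weight 6+2+4+9=21, value 8+16+10+23=57
- A+C+D+F: weight 4+6+2+9=21, value 8+8+16+23=55
Best: $57.

$57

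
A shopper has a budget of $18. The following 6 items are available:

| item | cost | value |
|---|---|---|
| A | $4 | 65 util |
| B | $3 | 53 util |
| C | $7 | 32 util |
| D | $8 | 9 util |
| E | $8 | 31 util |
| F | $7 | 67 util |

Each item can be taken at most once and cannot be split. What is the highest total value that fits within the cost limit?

Check high-value combinations within $18:
- A+B+F: cost 4+3+7=14, value 65+53+67=185
- A+C+F: cost 4+7+7=18, value 65+32+67=164
- B+C+F: cost 3+7+7=17, value 53+32+67=152
Best: 185 util.

185 util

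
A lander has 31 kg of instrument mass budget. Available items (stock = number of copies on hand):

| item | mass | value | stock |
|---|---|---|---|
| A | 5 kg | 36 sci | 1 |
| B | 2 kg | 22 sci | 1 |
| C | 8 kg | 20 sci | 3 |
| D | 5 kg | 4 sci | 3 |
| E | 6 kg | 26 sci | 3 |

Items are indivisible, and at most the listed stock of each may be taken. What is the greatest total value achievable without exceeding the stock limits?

140 sci

Best selections within mass 31 and stock limits:
- 1×A + 1×B + 1×D + 3×E: mass 30, value 140
- 1×A + 1×B + 3×E: mass 25, value 136
Best: 140 sci.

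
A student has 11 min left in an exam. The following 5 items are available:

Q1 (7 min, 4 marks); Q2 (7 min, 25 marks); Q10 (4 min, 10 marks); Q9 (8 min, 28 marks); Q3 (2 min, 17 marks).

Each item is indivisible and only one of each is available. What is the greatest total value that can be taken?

45 marks

Check high-value combinations within 11 min:
- Q9+Q3: time 8+2=10, value 28+17=45
- Q2+Q3: time 7+2=9, value 25+17=42
- Q2+Q10: time 7+4=11, value 25+10=35
- Q9: time 8, value 28
- Q10+Q3: time 4+2=6, value 10+17=27
Best: 45 marks.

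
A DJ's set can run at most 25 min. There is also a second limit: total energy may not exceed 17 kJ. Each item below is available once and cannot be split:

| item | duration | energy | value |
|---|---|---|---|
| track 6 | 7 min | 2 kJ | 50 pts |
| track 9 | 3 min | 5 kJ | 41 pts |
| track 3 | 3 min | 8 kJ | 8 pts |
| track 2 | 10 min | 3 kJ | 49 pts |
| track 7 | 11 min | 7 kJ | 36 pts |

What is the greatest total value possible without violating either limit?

140 pts

Feasible sets respecting both limits:
- track 6+track 9+track 2: duration 20, energy 10, value 140
- track 6+track 9+track 7: duration 21, energy 14, value 127
- track 9+track 2+track 7: duration 24, energy 15, value 126
- track 6+track 3+track 2: duration 20, energy 13, value 107
Best: 140 pts.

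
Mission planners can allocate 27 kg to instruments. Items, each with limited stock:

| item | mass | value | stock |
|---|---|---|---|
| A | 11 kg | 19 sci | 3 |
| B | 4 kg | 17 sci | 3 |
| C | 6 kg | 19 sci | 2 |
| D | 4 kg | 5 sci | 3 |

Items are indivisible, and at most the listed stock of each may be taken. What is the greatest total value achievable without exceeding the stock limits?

89 sci

Top feasible selections:
- 3×B + 2×C: mass 24, value 89
- 3×B + 1×C + 2×D: mass 26, value 80
Best: 89 sci.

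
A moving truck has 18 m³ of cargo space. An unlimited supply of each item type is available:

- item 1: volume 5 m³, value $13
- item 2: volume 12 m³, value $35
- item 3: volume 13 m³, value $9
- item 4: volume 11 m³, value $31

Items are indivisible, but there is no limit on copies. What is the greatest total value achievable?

Best value-per-unit is item 2 at 35/12; filling with it alone gives 1×35 = 35.
Optimal mix: 1×item 1 + 1×item 2 → volume 17, value 48.

$48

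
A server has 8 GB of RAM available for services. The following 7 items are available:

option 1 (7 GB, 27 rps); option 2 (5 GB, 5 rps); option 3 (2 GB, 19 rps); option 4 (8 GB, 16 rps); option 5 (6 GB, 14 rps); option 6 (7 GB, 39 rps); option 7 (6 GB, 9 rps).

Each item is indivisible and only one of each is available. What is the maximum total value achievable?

Check high-value combinations within 8 GB:
- option 6: memory 7, value 39
- option 3+option 5: memory 2+6=8, value 19+14=33
- option 3+option 7: memory 2+6=8, value 19+9=28
- option 1: memory 7, value 27
- option 2+option 3: memory 5+2=7, value 5+19=24
Best: 39 rps.

39 rps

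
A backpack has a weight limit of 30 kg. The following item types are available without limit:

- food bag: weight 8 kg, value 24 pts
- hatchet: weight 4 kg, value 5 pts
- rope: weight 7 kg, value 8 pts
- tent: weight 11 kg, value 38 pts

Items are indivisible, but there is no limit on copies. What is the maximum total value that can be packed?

Best value-per-unit is tent at 38/11; filling with it alone gives 2×38 = 76.
Optimal mix: 1×food bag + 2×tent → weight 30, value 100.

100 pts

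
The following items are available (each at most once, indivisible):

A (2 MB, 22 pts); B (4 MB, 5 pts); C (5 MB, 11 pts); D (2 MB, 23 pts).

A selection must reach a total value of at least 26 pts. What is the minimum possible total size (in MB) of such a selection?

Subsets with value ≥ 26, sorted by total size:
- A+D: size 4, value 45
- B+D: size 6, value 28
- A+B: size 6, value 27
- C+D: size 7, value 34
Minimum size: 4 MB.

4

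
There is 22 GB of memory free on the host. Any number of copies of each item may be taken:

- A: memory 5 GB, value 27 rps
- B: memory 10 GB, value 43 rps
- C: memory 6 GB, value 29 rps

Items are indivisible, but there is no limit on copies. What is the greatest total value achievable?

112 rps

Best value-per-unit is A at 27/5; filling with it alone gives 4×27 = 108.
Optimal mix: 2×A + 2×C → memory 22, value 112.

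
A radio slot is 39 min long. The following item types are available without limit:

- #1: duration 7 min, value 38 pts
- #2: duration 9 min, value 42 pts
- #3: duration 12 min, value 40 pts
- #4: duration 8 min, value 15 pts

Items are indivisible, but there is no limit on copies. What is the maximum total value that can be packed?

198 pts

Best value-per-unit is #1 at 38/7; filling with it alone gives 5×38 = 190.
Optimal mix: 3×#1 + 2×#2 → duration 39, value 198.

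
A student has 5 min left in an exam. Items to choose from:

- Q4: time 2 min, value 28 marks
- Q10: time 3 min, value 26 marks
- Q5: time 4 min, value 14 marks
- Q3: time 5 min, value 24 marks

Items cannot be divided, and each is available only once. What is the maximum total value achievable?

54 marks

Check high-value combinations within 5 min:
- Q4+Q10: time 2+3=5, value 28+26=54
- Q4: time 2, value 28
- Q10: time 3, value 26
Best: 54 marks.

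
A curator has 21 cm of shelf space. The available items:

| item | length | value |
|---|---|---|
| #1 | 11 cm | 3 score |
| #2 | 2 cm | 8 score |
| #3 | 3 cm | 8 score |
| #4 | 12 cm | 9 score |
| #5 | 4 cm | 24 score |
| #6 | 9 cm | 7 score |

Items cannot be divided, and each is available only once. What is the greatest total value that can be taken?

Check high-value combinations within 21 cm:
- #2+#3+#4+#5: length 2+3+12+4=21, value 8+8+9+24=49
- #2+#3+#5+#6: length 2+3+4+9=18, value 8+8+24+7=47
- #1+#2+#3+#5: length 11+2+3+4=20, value 3+8+8+24=43
Best: 49 score.

49 score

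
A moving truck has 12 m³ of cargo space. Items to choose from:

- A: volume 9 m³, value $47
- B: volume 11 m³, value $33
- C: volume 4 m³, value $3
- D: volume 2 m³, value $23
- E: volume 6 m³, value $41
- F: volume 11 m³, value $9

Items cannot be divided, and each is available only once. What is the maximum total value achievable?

Check high-value combinations within 12 m³:
- A+D: volume 9+2=11, value 47+23=70
- C+D+E: volume 4+2+6=12, value 3+23+41=67
- D+E: volume 2+6=8, value 23+41=64
Best: $70.

$70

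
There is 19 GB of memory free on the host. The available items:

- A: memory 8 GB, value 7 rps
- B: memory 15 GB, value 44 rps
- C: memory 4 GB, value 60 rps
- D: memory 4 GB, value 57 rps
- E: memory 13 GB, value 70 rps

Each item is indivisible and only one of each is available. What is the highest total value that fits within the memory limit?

This is a 0/1 knapsack; check combinations near the capacity.
- C+E: memory 4+13=17, value 60+70=130
- D+E: memory 4+13=17, value 57+70=127
- A+C+D: memory 8+4+4=16, value 7+60+57=124
Best: 130 rps.

130 rps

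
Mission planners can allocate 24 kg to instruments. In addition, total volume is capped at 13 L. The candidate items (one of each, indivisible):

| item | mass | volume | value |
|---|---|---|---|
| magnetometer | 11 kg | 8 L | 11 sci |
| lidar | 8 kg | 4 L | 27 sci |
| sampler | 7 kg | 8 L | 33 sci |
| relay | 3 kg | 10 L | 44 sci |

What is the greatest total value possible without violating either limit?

Feasible sets respecting both limits:
- lidar+sampler: mass 15, volume 12, value 60
- relay: mass 3, volume 10, value 44
- magnetometer+lidar: mass 19, volume 12, value 38
- sampler: mass 7, volume 8, value 33
Best: 60 sci.

60 sci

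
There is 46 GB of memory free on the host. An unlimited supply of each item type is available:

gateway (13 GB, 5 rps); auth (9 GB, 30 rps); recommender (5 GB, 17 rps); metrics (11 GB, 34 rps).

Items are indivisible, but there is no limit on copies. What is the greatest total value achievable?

Best value-per-unit is recommender at 17/5; filling with it alone gives 9×17 = 153.
Optimal mix: 4×auth + 2×recommender → memory 46, value 154.

154 rps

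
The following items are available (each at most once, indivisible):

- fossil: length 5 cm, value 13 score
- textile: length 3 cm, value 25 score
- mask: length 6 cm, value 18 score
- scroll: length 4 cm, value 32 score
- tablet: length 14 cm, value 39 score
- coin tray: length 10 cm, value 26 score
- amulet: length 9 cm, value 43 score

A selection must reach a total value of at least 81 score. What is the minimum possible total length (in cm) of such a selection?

Subsets with value ≥ 81, sorted by total length:
- textile+scroll+amulet: length 16, value 100
- textile+scroll+coin tray: length 17, value 83
- fossil+textile+amulet: length 17, value 81
Minimum length: 16 cm.

16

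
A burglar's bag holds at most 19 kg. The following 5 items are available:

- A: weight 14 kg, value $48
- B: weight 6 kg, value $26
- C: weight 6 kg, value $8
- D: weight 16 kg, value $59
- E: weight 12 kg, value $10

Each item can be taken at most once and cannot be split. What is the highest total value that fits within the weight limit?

Check high-value combinations within 19 kg:
- D: weight 16, value 59
- A: weight 14, value 48
- B+E: weight 6+12=18, value 26+10=36
- B+C: weight 6+6=12, value 26+8=34
- B: weight 6, value 26
Best: $59.

$59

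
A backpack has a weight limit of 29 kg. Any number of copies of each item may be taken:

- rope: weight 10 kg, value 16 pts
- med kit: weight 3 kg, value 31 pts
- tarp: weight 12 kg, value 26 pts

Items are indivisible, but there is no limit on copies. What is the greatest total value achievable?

279 pts

Best value-per-unit is med kit at 31/3, and filling with it alone uses weight 9×3=27. No mix of the others beats 9×31 = 279.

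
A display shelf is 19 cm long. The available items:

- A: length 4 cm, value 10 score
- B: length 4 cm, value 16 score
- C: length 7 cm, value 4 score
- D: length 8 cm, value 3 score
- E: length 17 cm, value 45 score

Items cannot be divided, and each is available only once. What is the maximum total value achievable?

This is a 0/1 knapsack; check combinations near the capacity.
- E: length 17, value 45
- A+B+C: length 4+4+7=15, value 10+16+4=30
- A+B+D: length 4+4+8=16, value 10+16+3=29
- A+B: length 4+4=8, value 10+16=26
- B+C+D: length 4+7+8=19, value 16+4+3=23
Best: 45 score.

45 score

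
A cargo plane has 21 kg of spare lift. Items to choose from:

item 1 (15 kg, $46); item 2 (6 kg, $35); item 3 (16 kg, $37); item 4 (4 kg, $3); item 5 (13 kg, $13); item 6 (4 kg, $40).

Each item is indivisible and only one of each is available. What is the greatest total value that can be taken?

$86

Check high-value combinations within 21 kg:
- item 1+item 6: weight 15+4=19, value 46+40=86
- item 1+item 2: weight 15+6=21, value 46+35=81
- item 2+item 4+item 6: weight 6+4+4=14, value 35+3+40=78
- item 3+item 6: weight 16+4=20, value 37+40=77
Best: $86.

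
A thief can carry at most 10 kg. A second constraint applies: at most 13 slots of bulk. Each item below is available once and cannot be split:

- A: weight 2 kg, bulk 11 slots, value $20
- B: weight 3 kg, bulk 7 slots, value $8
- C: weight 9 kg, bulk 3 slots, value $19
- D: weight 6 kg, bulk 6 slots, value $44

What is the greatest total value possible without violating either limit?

Feasible sets respecting both limits:
- B+D: weight 9, bulk 13, value 52
- D: weight 6, bulk 6, value 44
- A: weight 2, bulk 11, value 20
- C: weight 9, bulk 3, value 19
Best: $52.

$52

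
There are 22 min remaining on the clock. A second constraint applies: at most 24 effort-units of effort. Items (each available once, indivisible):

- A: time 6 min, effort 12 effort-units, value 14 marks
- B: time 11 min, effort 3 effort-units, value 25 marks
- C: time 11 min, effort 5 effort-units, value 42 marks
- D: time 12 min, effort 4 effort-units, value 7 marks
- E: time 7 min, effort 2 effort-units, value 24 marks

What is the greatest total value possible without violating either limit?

Feasible sets respecting both limits:
- B+C: time 22, effort 8, value 67
- C+E: time 18, effort 7, value 66
- A+C: time 17, effort 17, value 56
- B+E: time 18, effort 5, value 49
Best: 67 marks.

67 marks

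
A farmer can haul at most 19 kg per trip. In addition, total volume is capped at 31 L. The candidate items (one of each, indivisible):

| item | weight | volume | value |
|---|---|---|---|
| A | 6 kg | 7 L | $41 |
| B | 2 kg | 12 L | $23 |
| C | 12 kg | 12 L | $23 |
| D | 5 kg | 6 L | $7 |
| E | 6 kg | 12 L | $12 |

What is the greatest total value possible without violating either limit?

Feasible sets respecting both limits:
- A+B+E: weight 14, volume 31, value 76
- A+B+D: weight 13, volume 25, value 71
- A+B: weight 8, volume 19, value 64
Best: $76.

$76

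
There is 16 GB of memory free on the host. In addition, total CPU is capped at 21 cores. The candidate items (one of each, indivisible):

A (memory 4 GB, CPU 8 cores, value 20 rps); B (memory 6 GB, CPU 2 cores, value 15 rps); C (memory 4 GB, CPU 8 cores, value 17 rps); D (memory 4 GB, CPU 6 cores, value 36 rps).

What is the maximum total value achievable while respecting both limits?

Feasible sets respecting both limits:
- A+B+D: memory 14, CPU 16, value 71
- B+C+D: memory 14, CPU 16, value 68
- A+D: memory 8, CPU 14, value 56
Best: 71 rps.

71 rps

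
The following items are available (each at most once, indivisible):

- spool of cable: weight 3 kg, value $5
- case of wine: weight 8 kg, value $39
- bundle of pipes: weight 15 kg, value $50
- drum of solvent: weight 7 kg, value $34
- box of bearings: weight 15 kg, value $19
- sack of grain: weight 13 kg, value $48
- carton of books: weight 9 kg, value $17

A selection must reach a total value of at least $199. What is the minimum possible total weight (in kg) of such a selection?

67

Subsets with value ≥ 199, sorted by total weight:
- case of wine+bundle of pipes+drum of solvent+box of bearings+sack of grain+carton of books: weight 67, value 207
- spool of cable+case of wine+bundle of pipes+drum of solvent+box of bearings+sack of grain+carton of books: weight 70, value 212
Minimum weight: 67 kg.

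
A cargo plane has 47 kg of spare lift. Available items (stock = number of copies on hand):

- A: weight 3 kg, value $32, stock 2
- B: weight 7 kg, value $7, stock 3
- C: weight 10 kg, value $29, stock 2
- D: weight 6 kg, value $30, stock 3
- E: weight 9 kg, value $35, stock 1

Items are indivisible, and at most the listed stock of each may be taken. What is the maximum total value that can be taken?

Top feasible selections:
- 2×A + 1×C + 3×D + 1×E: weight 43, value 218
- 2×A + 2×C + 2×D + 1×E: weight 47, value 217
- 2×A + 2×C + 3×D: weight 44, value 212
Best: $218.

$218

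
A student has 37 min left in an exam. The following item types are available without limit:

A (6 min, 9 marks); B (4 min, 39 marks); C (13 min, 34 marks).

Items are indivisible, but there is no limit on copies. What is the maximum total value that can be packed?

351 marks

Best value-per-unit is B at 39/4, and filling with it alone uses time 9×4=36. No mix of the others beats 9×39 = 351.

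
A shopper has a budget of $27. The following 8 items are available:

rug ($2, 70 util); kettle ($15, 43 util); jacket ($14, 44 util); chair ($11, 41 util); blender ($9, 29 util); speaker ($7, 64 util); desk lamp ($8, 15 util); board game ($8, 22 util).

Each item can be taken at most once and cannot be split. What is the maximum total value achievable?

This is a 0/1 knapsack; check combinations near the capacity.
- rug+blender+speaker+board game: cost 2+9+7+8=26, value 70+29+64+22=185
- rug+jacket+speaker: cost 2+14+7=23, value 70+44+64=178
- rug+blender+speaker+desk lamp: cost 2+9+7+8=26, value 70+29+64+15=178
- rug+kettle+speaker: cost 2+15+7=24, value 70+43+64=177
Best: 185 util.

185 util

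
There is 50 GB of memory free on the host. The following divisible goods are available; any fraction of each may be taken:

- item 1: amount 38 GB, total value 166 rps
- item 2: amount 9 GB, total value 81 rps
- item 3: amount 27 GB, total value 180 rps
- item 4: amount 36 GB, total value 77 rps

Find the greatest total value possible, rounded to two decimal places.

322.16

Take in order of value per unit:
- item 2 (81/9 per unit): all 9 → value 81, running total 81.00
- item 3 (180/27 per unit): all 27 → value 180, running total 261.00
- item 1 (166/38 per unit): 14 of 38 → value 14×166/38 = 61.1579, running total 322.16
Total 322.16.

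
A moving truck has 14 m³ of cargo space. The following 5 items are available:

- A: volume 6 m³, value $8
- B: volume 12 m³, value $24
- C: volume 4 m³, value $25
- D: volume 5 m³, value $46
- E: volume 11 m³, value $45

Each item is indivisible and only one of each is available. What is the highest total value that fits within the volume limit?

$71

Check high-value combinations within 14 m³:
- C+D: volume 4+5=9, value 25+46=71
- A+D: volume 6+5=11, value 8+46=54
- D: volume 5, value 46
- E: volume 11, value 45
Best: $71.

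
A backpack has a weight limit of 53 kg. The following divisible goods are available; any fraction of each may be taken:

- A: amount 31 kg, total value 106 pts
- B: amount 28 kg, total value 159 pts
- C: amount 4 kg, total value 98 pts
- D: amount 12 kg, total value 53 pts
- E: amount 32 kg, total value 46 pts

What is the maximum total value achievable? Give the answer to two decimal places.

340.77

Take in order of value per unit:
- C (98/4 per unit): all 4 → value 98, running total 98.00
- B (159/28 per unit): all 28 → value 159, running total 257.00
- D (53/12 per unit): all 12 → value 53, running total 310.00
- A (106/31 per unit): 9 of 31 → value 9×106/31 = 30.7742, running total 340.77
Total 340.77.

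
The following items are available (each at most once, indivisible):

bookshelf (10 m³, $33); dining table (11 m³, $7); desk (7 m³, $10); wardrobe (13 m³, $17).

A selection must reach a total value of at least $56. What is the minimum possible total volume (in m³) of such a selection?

Subsets with value ≥ 56, sorted by total volume:
- bookshelf+desk+wardrobe: volume 30, value 60
- bookshelf+dining table+wardrobe: volume 34, value 57
Minimum volume: 30 m³.

30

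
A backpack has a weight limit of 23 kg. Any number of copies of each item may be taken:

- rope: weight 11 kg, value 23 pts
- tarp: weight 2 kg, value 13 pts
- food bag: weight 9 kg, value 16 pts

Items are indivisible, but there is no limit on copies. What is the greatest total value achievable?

Best value-per-unit is tarp at 13/2, and filling with it alone uses weight 11×2=22. No mix of the others beats 11×13 = 143.

143 pts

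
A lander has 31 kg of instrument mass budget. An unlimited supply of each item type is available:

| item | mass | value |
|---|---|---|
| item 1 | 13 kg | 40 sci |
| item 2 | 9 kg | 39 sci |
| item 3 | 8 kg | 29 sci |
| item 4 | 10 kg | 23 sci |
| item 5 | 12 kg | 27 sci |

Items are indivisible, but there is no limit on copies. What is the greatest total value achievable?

118 sci

Best value-per-unit is item 2 at 39/9; filling with it alone gives 3×39 = 117.
Optimal mix: 1×item 1 + 2×item 2 → mass 31, value 118.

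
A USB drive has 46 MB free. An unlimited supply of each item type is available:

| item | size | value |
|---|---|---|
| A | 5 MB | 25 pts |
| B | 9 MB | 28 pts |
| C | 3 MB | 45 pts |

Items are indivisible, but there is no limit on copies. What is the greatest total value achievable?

Best value-per-unit is C at 45/3, and filling with it alone uses size 15×3=45. No mix of the others beats 15×45 = 675.

675 pts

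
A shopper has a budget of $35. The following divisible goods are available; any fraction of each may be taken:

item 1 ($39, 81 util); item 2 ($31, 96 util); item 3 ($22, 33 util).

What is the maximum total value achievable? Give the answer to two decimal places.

104.31

Take in order of value per unit:
- item 2 (96/31 per unit): all 31 → value 96, running total 96.00
- item 1 (81/39 per unit): 4 of 39 → value 4×81/39 = 8.3077, running total 104.31
Total 104.31.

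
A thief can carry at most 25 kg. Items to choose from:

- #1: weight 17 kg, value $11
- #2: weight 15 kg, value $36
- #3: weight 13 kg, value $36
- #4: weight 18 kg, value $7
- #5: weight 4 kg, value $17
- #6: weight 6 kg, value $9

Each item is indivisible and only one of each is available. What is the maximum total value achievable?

$62

This is a 0/1 knapsack; check combinations near the capacity.
- #3+#5+#6: weight 13+4+6=23, value 36+17+9=62
- #2+#5+#6: weight 15+4+6=25, value 36+17+9=62
- #3+#5: weight 13+4=17, value 36+17=53
- #2+#5: weight 15+4=19, value 36+17=53
Best: $62.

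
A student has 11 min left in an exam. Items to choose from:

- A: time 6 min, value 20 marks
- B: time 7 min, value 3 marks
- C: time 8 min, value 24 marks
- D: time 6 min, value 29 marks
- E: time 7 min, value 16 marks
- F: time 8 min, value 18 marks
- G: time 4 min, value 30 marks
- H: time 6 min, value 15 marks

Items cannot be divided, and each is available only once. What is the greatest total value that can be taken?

59 marks

Check high-value combinations within 11 min:
- D+G: time 6+4=10, value 29+30=59
- A+G: time 6+4=10, value 20+30=50
- E+G: time 7+4=11, value 16+30=46
Best: 59 marks.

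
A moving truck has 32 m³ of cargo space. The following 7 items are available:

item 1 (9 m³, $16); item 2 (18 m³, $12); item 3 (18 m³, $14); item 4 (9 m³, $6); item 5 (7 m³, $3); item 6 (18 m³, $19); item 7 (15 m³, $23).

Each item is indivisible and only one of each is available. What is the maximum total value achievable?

Check high-value combinations within 32 m³:
- item 1+item 5+item 7: volume 9+7+15=31, value 16+3+23=42
- item 1+item 7: volume 9+15=24, value 16+23=39
- item 1+item 6: volume 9+18=27, value 16+19=35
Best: $42.

$42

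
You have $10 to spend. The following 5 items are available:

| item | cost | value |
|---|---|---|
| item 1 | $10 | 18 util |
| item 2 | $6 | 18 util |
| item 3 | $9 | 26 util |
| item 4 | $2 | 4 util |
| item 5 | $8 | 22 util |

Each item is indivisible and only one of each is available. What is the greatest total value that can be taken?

26 util

Check high-value combinations within $10:
- item 3: cost 9, value 26
- item 4+item 5: cost 2+8=10, value 4+22=26
- item 2+item 4: cost 6+2=8, value 18+4=22
Best: 26 util.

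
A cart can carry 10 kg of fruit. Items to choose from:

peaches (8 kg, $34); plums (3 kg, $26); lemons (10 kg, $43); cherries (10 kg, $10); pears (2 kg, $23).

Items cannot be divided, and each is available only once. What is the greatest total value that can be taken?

$57

Check high-value combinations within 10 kg:
- peaches+pears: weight 8+2=10, value 34+23=57
- plums+pears: weight 3+2=5, value 26+23=49
- lemons: weight 10, value 43
- peaches: weight 8, value 34
- plums: weight 3, value 26
Best: $57.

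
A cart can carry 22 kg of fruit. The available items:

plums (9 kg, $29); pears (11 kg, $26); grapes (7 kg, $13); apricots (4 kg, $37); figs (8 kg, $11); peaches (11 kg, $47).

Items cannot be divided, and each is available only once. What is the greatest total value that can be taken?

Check high-value combinations within 22 kg:
- grapes+apricots+peaches: weight 7+4+11=22, value 13+37+47=97
- apricots+peaches: weight 4+11=15, value 37+47=84
- plums+grapes+apricots: weight 9+7+4=20, value 29+13+37=79
- plums+apricots+figs: weight 9+4+8=21, value 29+37+11=77
Best: $97.

$97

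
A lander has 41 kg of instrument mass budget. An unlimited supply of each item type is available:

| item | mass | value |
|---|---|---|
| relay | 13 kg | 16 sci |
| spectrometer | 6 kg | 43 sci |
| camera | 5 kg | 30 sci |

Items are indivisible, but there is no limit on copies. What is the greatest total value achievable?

Best value-per-unit is spectrometer at 43/6; filling with it alone gives 6×43 = 258.
Optimal mix: 6×spectrometer + 1×camera → mass 41, value 288.

288 sci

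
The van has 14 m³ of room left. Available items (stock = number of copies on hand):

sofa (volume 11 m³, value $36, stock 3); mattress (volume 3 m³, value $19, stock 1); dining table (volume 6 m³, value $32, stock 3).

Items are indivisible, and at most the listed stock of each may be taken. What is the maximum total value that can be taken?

$64

Top feasible selections:
- 2×dining table: volume 12, value 64
- 1×sofa + 1×mattress: volume 14, value 55
- 1×mattress + 1×dining table: volume 9, value 51
Best: $64.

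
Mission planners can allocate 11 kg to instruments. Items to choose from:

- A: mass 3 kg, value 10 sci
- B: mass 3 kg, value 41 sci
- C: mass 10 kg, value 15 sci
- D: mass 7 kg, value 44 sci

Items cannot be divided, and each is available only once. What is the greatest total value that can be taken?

Check high-value combinations within 11 kg:
- B+D: mass 3+7=10, value 41+44=85
- A+D: mass 3+7=10, value 10+44=54
- A+B: mass 3+3=6, value 10+41=51
- D: mass 7, value 44
Best: 85 sci.

85 sci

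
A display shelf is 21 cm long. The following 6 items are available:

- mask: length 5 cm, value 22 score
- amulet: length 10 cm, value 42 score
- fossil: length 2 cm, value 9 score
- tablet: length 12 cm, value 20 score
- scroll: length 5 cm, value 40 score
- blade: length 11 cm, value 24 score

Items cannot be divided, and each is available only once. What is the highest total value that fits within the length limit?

104 score

Check high-value combinations within 21 cm:
- mask+amulet+scroll: length 5+10+5=20, value 22+42+40=104
- amulet+fossil+scroll: length 10+2+5=17, value 42+9+40=91
- mask+scroll+blade: length 5+5+11=21, value 22+40+24=86
Best: 104 score.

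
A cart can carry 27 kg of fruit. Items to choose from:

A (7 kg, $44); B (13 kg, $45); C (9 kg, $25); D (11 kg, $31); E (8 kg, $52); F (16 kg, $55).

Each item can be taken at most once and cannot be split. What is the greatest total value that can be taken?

Check high-value combinations within 27 kg:
- A+D+E: weight 7+11+8=26, value 44+31+52=127
- A+C+E: weight 7+9+8=24, value 44+25+52=121
- E+F: weight 8+16=24, value 52+55=107
Best: $127.

$127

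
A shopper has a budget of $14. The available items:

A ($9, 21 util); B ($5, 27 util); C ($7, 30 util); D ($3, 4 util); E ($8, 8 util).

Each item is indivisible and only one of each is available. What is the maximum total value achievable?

Check high-value combinations within $14:
- B+C: cost 5+7=12, value 27+30=57
- A+B: cost 9+5=14, value 21+27=48
- B+E: cost 5+8=13, value 27+8=35
- C+D: cost 7+3=10, value 30+4=34
Best: 57 util.

57 util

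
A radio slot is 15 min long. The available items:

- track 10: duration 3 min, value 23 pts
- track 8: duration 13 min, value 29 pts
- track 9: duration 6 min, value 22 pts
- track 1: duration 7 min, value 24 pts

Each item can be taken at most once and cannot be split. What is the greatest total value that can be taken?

This is a 0/1 knapsack; check combinations near the capacity.
- track 10+track 1: duration 3+7=10, value 23+24=47
- track 9+track 1: duration 6+7=13, value 22+24=46
- track 10+track 9: duration 3+6=9, value 23+22=45
- track 8: duration 13, value 29
- track 1: duration 7, value 24
Best: 47 pts.

47 pts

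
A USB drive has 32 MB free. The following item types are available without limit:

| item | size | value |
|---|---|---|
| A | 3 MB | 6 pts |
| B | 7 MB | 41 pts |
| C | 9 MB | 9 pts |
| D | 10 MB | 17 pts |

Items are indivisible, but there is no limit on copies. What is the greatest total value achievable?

Best value-per-unit is B at 41/7; filling with it alone gives 4×41 = 164.
Optimal mix: 1×A + 4×B → size 31, value 170.

170 pts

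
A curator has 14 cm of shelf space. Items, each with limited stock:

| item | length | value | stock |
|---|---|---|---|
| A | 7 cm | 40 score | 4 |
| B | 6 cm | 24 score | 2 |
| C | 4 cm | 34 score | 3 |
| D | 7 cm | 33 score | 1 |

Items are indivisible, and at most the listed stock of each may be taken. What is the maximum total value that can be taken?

Best selections within length 14 and stock limits:
- 3×C: length 12, value 102
- 1×B + 2×C: length 14, value 92
- 2×A: length 14, value 80
Best: 102 score.

102 score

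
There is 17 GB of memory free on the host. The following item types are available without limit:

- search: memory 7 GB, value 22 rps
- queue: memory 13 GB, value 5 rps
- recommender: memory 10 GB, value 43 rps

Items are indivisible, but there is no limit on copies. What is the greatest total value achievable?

65 rps

Best value-per-unit is recommender at 43/10; filling with it alone gives 1×43 = 43.
Optimal mix: 1×search + 1×recommender → memory 17, value 65.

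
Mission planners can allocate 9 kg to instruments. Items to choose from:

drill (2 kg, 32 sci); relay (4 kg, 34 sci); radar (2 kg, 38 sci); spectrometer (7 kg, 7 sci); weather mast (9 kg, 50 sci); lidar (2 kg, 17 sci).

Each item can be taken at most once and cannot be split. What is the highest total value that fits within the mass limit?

Check high-value combinations within 9 kg:
- drill+relay+radar: mass 2+4+2=8, value 32+34+38=104
- relay+radar+lidar: mass 4+2+2=8, value 34+38+17=89
- drill+radar+lidar: mass 2+2+2=6, value 32+38+17=87
- drill+relay+lidar: mass 2+4+2=8, value 32+34+17=83
- relay+radar: mass 4+2=6, value 34+38=72
Best: 104 sci.

104 sci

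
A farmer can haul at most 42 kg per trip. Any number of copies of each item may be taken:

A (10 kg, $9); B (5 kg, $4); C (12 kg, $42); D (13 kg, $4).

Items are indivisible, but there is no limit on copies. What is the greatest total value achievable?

$130

Best value-per-unit is C at 42/12; filling with it alone gives 3×42 = 126.
Optimal mix: 1×B + 3×C → weight 41, value 130.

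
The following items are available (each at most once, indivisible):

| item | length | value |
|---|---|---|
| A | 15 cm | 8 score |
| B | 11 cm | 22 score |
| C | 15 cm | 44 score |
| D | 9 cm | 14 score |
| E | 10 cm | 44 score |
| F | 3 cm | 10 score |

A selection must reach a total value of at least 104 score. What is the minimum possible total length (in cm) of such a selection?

36

Subsets with value ≥ 104, sorted by total length:
- B+C+E: length 36, value 110
- C+D+E+F: length 37, value 112
- B+C+E+F: length 39, value 120
- A+C+E+F: length 43, value 106
Minimum length: 36 cm.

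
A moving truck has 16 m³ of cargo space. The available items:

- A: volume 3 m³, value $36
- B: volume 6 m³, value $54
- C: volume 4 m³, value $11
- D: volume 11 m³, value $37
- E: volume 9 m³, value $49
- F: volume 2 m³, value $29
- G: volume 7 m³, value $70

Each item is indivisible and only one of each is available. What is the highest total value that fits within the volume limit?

Check high-value combinations within 16 m³:
- A+B+G: volume 3+6+7=16, value 36+54+70=160
- B+F+G: volume 6+2+7=15, value 54+29+70=153
- A+C+F+G: volume 3+4+2+7=16, value 36+11+29+70=146
Best: $160.

$160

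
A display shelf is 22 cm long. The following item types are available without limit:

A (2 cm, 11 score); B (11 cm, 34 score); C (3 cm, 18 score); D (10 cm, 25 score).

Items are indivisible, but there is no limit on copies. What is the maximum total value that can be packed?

Best value-per-unit is C at 18/3; filling with it alone gives 7×18 = 126.
Optimal mix: 2×A + 6×C → length 22, value 130.

130 score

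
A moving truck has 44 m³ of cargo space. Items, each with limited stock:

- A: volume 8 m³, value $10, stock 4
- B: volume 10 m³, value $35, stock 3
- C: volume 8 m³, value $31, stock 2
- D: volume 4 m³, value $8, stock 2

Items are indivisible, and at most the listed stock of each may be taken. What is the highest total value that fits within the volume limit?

$148

Top feasible selections:
- 2×B + 2×C + 2×D: volume 44, value 148
- 3×B + 1×C + 1×D: volume 42, value 144
Best: $148.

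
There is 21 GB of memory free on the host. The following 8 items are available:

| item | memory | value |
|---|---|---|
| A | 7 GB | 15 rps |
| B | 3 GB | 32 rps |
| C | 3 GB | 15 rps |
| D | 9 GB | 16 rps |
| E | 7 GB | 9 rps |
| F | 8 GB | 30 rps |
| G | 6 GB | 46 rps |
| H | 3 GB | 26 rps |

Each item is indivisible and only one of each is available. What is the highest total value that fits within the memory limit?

Check high-value combinations within 21 GB:
- B+F+G+H: memory 3+8+6+3=20, value 32+30+46+26=134
- B+C+F+G: memory 3+3+8+6=20, value 32+15+30+46=123
- B+D+G+H: memory 3+9+6+3=21, value 32+16+46+26=120
- B+C+G+H: memory 3+3+6+3=15, value 32+15+46+26=119
Best: 134 rps.

134 rps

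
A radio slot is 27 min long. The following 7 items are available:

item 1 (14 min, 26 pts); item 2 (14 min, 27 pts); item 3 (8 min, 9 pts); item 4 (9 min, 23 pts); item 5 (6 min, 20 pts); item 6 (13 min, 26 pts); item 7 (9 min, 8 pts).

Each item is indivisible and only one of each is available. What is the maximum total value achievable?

Check high-value combinations within 27 min:
- item 3+item 5+item 6: duration 8+6+13=27, value 9+20+26=55
- item 2+item 6: duration 14+13=27, value 27+26=53
- item 3+item 4+item 5: duration 8+9+6=23, value 9+23+20=52
Best: 55 pts.

55 pts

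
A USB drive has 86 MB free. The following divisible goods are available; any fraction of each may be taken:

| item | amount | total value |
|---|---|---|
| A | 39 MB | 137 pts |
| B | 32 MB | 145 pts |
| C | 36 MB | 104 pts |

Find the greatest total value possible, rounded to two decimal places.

325.33

Take in order of value per unit:
- B (145/32 per unit): all 32 → value 145, running total 145.00
- A (137/39 per unit): all 39 → value 137, running total 282.00
- C (104/36 per unit): 15 of 36 → value 15×104/36 = 43.3333, running total 325.33
Total 325.33.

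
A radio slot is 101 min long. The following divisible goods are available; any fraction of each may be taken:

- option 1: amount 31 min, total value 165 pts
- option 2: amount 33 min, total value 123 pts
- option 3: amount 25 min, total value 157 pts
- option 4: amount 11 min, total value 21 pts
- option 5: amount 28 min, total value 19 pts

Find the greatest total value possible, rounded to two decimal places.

466.68

Take in order of value per unit:
- option 3 (157/25 per unit): all 25 → value 157, running total 157.00
- option 1 (165/31 per unit): all 31 → value 165, running total 322.00
- option 2 (123/33 per unit): all 33 → value 123, running total 445.00
- option 4 (21/11 per unit): all 11 → value 21, running total 466.00
- option 5 (19/28 per unit): 1 of 28 → value 1×19/28 = 0.6786, running total 466.68
Total 466.68.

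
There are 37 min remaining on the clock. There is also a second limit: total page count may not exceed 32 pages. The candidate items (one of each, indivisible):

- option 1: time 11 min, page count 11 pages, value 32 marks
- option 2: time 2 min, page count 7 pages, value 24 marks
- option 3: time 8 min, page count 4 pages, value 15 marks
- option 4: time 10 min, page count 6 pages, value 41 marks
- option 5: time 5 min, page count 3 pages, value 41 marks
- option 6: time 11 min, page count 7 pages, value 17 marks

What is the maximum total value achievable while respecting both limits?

153 marks

Feasible sets respecting both limits:
- option 1+option 2+option 3+option 4+option 5: time 36, page count 31, value 153
- option 1+option 2+option 4+option 5: time 28, page count 27, value 138
- option 2+option 3+option 4+option 5+option 6: time 36, page count 27, value 138
Best: 153 marks.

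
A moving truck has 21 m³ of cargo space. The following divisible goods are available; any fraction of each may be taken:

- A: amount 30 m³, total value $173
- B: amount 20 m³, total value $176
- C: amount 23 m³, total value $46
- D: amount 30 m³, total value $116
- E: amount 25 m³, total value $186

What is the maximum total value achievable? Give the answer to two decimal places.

Take in order of value per unit:
- B (176/20 per unit): all 20 → value 176, running total 176.00
- E (186/25 per unit): 1 of 25 → value 1×186/25 = 7.4400, running total 183.44
Total 183.44.

183.44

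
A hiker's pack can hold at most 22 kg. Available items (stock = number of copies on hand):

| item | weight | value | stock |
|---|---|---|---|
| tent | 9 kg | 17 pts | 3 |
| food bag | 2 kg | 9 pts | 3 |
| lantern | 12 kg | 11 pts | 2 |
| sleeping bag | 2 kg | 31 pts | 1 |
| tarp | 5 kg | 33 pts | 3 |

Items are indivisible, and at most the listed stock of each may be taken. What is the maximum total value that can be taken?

148 pts

Best selections within weight 22 and stock limits:
- 2×food bag + 1×sleeping bag + 3×tarp: weight 21, value 148
- 1×food bag + 1×sleeping bag + 3×tarp: weight 19, value 139
- 1×sleeping bag + 3×tarp: weight 17, value 130
Best: 148 pts.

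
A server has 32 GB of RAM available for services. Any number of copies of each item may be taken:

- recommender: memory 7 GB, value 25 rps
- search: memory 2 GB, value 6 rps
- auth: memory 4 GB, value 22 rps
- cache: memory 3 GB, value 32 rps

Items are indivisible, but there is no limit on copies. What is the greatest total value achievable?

326 rps

Best value-per-unit is cache at 32/3; filling with it alone gives 10×32 = 320.
Optimal mix: 1×search + 10×cache → memory 32, value 326.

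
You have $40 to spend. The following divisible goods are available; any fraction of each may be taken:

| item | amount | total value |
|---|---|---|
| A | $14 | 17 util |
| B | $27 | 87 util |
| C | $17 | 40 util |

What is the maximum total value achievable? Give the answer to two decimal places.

Take in order of value per unit:
- B (87/27 per unit): all 27 → value 87, running total 87.00
- C (40/17 per unit): 13 of 17 → value 13×40/17 = 30.5882, running total 117.59
Total 117.59.

117.59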